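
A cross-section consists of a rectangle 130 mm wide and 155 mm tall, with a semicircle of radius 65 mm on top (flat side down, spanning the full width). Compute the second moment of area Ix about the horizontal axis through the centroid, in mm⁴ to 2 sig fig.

Split into non-overlapping primitives; take the origin at the lower-left of the bounding box.
Rectangular body: 130 × 155, A = 20 150 mm², y = 77.5 mm, Ī = 40 341 979 mm⁴.
Semicircular cap: semicircle r = 65, A = 6 637 mm², y = 182.6 mm, Ī = 1 959 230 mm⁴.
Centroid: ȳ = ΣA·y / ΣA = 103.5 mm.
Transfer each piece to the horizontal axis through the centroid using Ī + A·d² with d = y − 103.5:
  rectangular body: d = -26.04 mm → contributes +54 001 309 mm⁴
  semicircular cap: d = 79.05 mm → contributes +43 431 504 mm⁴
Total I = 97 432 812 mm⁴.

Ix ≈ 9.7 × 10⁷ mm⁴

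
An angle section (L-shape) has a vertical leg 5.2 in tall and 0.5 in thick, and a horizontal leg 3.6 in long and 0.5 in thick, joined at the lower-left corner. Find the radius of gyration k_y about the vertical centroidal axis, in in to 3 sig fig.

Treat the section as a set of non-overlapping primitives; coordinates are from the bounding-box lower-left.
Vertical leg: 0.5 × 5.2, A = 2.6 in², x = 0.25 in, Ī = 0.054167 in⁴.
Horizontal leg (remainder): 3.1 × 0.5, A = 1.55 in², x = 2.05 in, Ī = 1.2413 in⁴.
Centroid: x̄ = ΣA·x / ΣA = 0.92229 in.
Transfer each piece to the vertical centroidal axis using Ī + A·d² with d = x − 0.92229:
  vertical leg: d = -0.67229 in → contributes +1.2293 in⁴
  horizontal leg (remainder): d = 1.1277 in → contributes +3.2125 in⁴
Total I = 4.4418 in⁴.
Radius of gyration: k = √(I/A) = √(4.4418 / 4.15) = 1.0346 in.

k_y ≈ 1.03 in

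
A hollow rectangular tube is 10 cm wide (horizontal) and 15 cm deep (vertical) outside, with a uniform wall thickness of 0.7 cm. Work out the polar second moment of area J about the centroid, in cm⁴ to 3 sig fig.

J ≈ 1540 cm⁴

Treat the section as a set of non-overlapping primitives; coordinates are from the bounding-box lower-left.
Outer rectangle: 10 × 15, A = 150 cm², y = 7.5 cm, Ī = 2812.5 cm⁴.
Inner void (subtracted): 8.6 × 13.6, A = 116.96 cm², y = 7.5 cm, Ī = 1802.7 cm⁴.
By symmetry the centroid is at mid-height, ȳ = 7.5 cm.
All pieces are centred on the centroidal x-axis, so I = ΣĪ (holes subtracted) = 1009.8 cm⁴.
Repeating about the centroidal y-axis gives I_y = 529.14 cm⁴.
Polar second moment: J = I_x + I_y = 1538.9 cm⁴.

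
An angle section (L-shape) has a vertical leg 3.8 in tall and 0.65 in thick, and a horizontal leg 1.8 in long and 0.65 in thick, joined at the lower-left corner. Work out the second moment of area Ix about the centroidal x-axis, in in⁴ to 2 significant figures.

Ix ≈ 4.4 in⁴

Treat the section as a set of non-overlapping primitives; coordinates are from the bounding-box lower-left.
Vertical leg: 0.65 × 3.8, A = 2.47 in², y = 1.9 in, Ī = 2.972 in⁴.
Horizontal leg (remainder): 1.15 × 0.65, A = 0.7475 in², y = 0.325 in, Ī = 0.02632 in⁴.
Centroid: ȳ = ΣA·y / ΣA = 1.534 in.
Transfer each piece to the centroidal x-axis using Ī + A·d² with d = y − 1.534:
  vertical leg: d = 0.3659 in → contributes +3.303 in⁴
  horizontal leg (remainder): d = -1.209 in → contributes +1.119 in⁴
Total I = 4.422 in⁴.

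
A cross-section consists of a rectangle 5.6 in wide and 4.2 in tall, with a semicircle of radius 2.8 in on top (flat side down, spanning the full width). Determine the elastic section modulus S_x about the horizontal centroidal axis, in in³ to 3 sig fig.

Treat the section as a set of non-overlapping primitives; coordinates are from the bounding-box lower-left.
Rectangular body: 5.6 × 4.2, A = 23.52 in², y = 2.1 in, Ī = 34.574 in⁴.
Semicircular cap: semicircle r = 2.8, A = 12.315 in², y = 5.3884 in, Ī = 6.7463 in⁴.
Centroid: ȳ = ΣA·y / ΣA = 3.2301 in.
Transfer each piece to the horizontal centroidal axis using Ī + A·d² with d = y − 3.2301:
  rectangular body: d = -1.1301 in → contributes +64.611 in⁴
  semicircular cap: d = 2.1583 in → contributes +64.112 in⁴
Total I = 128.72 in⁴.
Extreme fibre distance c = 3.7699 in; S = I/c = 34.145 in³.

S_x ≈ 34.1 in³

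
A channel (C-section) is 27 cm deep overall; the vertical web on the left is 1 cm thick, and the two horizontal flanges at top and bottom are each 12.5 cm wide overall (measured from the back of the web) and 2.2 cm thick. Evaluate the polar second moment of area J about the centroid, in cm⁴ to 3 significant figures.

Split into non-overlapping primitives; take the origin at the lower-left of the bounding box.
Web: 1 × 27, A = 27 cm², y = 13.5 cm, Ī = 1640.3 cm⁴.
Top flange (beyond web): 11.5 × 2.2, A = 25.3 cm², y = 25.9 cm, Ī = 10.204 cm⁴.
Bottom flange (beyond web): 11.5 × 2.2, A = 25.3 cm², y = 1.1 cm, Ī = 10.204 cm⁴.
By symmetry the centroid is at mid-height, ȳ = 13.5 cm.
Transfer each piece to the centroidal x-axis using Ī + A·d² with d = y − 13.5:
  web: d = 0 cm → contributes +1640.3 cm⁴
  top flange (beyond web): d = 12.4 cm → contributes +3900.3 cm⁴
  bottom flange (beyond web): d = -12.4 cm → contributes +3900.3 cm⁴
Total I = 9440.9 cm⁴.
For the y-axis: x̄ = 4.5754 cm.
Repeating about the centroidal y-axis gives I_y = 1247.6 cm⁴.
Polar second moment: J = I_x + I_y = 10 689 cm⁴.

J ≈ 1.07 × 10⁴ cm⁴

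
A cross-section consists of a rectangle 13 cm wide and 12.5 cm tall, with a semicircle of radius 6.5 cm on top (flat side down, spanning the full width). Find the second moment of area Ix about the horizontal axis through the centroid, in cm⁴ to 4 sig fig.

Decompose the section into non-overlapping parts with the origin at the bottom-left of its bounding rectangle.
Rectangular body: 13 × 12.5, A = 162.5 cm², y = 6.25 cm, Ī = 2115.89 cm⁴.
Semicircular cap: semicircle r = 6.5, A = 66.3661 cm², y = 15.2587 cm, Ī = 195.923 cm⁴.
Centroid: ȳ = ΣA·y / ΣA = 8.86232 cm.
Transfer each piece to the horizontal axis through the centroid using Ī + A·d² with d = y − 8.86232:
  rectangular body: d = -2.61232 cm → contributes +3224.82 cm⁴
  semicircular cap: d = 6.39637 cm → contributes +2911.19 cm⁴
Total I = 6136.01 cm⁴.

Ix ≈ 6136 cm⁴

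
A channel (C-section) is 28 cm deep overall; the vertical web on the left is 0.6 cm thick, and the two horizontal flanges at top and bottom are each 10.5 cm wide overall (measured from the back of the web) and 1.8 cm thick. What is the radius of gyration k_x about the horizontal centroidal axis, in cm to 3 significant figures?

k_x ≈ 11.7 cm

Decompose the section into non-overlapping parts with the origin at the bottom-left of its bounding rectangle.
Web: 0.6 × 28, A = 16.8 cm², y = 14 cm, Ī = 1097.6 cm⁴.
Top flange (beyond web): 9.9 × 1.8, A = 17.82 cm², y = 27.1 cm, Ī = 4.8114 cm⁴.
Bottom flange (beyond web): 9.9 × 1.8, A = 17.82 cm², y = 0.9 cm, Ī = 4.8114 cm⁴.
By symmetry the centroid is at mid-height, ȳ = 14 cm.
Transfer each piece to the horizontal centroidal axis using Ī + A·d² with d = y − 14:
  web: d = 0 cm → contributes +1097.6 cm⁴
  top flange (beyond web): d = 13.1 cm → contributes +3062.9 cm⁴
  bottom flange (beyond web): d = -13.1 cm → contributes +3062.9 cm⁴
Total I = 7223.4 cm⁴.
Radius of gyration: k = √(I/A) = √(7223.4 / 52.44) = 11.737 cm.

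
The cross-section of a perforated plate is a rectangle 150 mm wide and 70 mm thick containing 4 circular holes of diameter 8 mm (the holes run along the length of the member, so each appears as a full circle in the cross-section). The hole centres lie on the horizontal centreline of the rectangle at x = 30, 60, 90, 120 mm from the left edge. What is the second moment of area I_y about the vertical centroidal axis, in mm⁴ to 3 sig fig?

Break the section into simple shapes (no overlaps), measuring from the bottom-left corner of the bounding box.
Plate: 150 × 70, A = 10 500 mm², x = 75 mm, Ī = 19 687 500 mm⁴.
Hole 1 (subtracted): ⌀8, A = 50.265 mm², x = 30 mm, Ī = 201.06 mm⁴.
Hole 2 (subtracted): ⌀8, A = 50.265 mm², x = 60 mm, Ī = 201.06 mm⁴.
Hole 3 (subtracted): ⌀8, A = 50.265 mm², x = 90 mm, Ī = 201.06 mm⁴.
Hole 4 (subtracted): ⌀8, A = 50.265 mm², x = 120 mm, Ī = 201.06 mm⁴.
By symmetry the centroid is at mid-width, x̄ = 75 mm.
Transfer each piece to the vertical centroidal axis using Ī + A·d² with d = x − 75:
  plate: d = 0 mm → contributes +19 687 500 mm⁴
  hole 1: d = -45 mm → contributes −101 989 mm⁴
  hole 2: d = -15 mm → contributes −11 511 mm⁴
  hole 3: d = 15 mm → contributes −11 511 mm⁴
  hole 4: d = 45 mm → contributes −101 989 mm⁴
Total I = 19 460 501 mm⁴.

I_y ≈ 1.95 × 10⁷ mm⁴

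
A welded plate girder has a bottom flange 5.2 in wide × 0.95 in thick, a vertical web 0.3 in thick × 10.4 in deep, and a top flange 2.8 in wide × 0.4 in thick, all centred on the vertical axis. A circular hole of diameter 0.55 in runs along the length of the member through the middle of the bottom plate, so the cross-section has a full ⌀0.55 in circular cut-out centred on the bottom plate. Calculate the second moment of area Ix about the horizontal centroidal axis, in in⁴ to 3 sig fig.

Decompose the section into non-overlapping parts with the origin at the bottom-left of its bounding rectangle.
Bottom plate: 5.2 × 0.95, A = 4.94 in², y = 0.475 in, Ī = 0.37153 in⁴.
Web plate: 0.3 × 10.4, A = 3.12 in², y = 6.15 in, Ī = 28.122 in⁴.
Top plate: 2.8 × 0.4, A = 1.12 in², y = 11.55 in, Ī = 0.014933 in⁴.
Hole (subtracted): ⌀0.55, A = 0.23758 in², y = 0.475 in, Ī = 0.0044918 in⁴.
Centroid: ȳ = ΣA·y / ΣA = 3.8421 in.
Transfer each piece to the horizontal centroidal axis using Ī + A·d² with d = y − 3.8421:
  bottom plate: d = -3.3671 in → contributes +56.378 in⁴
  web plate: d = 2.3079 in → contributes +44.74 in⁴
  top plate: d = 7.7079 in → contributes +66.556 in⁴
  hole: d = -3.3671 in → contributes −2.6981 in⁴
Total I = 164.98 in⁴.

Ix ≈ 165 in⁴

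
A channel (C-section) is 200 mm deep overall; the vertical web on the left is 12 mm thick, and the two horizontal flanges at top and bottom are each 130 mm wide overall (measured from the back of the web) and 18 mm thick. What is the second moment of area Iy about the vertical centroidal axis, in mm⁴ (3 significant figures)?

Break the section into simple shapes (no overlaps), measuring from the bottom-left corner of the bounding box.
Web: 12 × 200, A = 2 400 mm², x = 6 mm, Ī = 28 800 mm⁴.
Top flange (beyond web): 118 × 18, A = 2 124 mm², x = 71 mm, Ī = 2 464 548 mm⁴.
Bottom flange (beyond web): 118 × 18, A = 2 124 mm², x = 71 mm, Ī = 2 464 548 mm⁴.
Centroid: x̄ = ΣA·x / ΣA = 47.534 mm.
Transfer each piece to the vertical centroidal axis using Ī + A·d² with d = x − 47.534:
  web: d = -41.534 mm → contributes +4 169 035 mm⁴
  top flange (beyond web): d = 23.466 mm → contributes +3 634 106 mm⁴
  bottom flange (beyond web): d = 23.466 mm → contributes +3 634 106 mm⁴
Total I = 11 437 246 mm⁴.

Iy ≈ 1.14 × 10⁷ mm⁴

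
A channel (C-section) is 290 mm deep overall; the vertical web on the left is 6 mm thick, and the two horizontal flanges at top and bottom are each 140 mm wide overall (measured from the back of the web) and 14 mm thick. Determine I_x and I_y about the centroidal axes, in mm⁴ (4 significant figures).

Break the section into simple shapes (no overlaps), measuring from the bottom-left corner of the bounding box.
Web: 6 × 290, A = 1 740 mm², y = 145 mm, Ī = 12 194 500 mm⁴.
Top flange (beyond web): 134 × 14, A = 1 876 mm², y = 283 mm, Ī = 30641.3 mm⁴.
Bottom flange (beyond web): 134 × 14, A = 1 876 mm², y = 7 mm, Ī = 30641.3 mm⁴.
By symmetry the centroid is at mid-height, ȳ = 145 mm.
Transfer each piece to the centroidal x-axis using Ī + A·d² with d = y − 145:
  web: d = 0 mm → contributes +12 194 500 mm⁴
  top flange (beyond web): d = 138 mm → contributes +35 757 185 mm⁴
  bottom flange (beyond web): d = -138 mm → contributes +35 757 185 mm⁴
Total I = 83 708 871 mm⁴.
For the y-axis: x̄ = 50.8223 mm.
Repeating about the centroidal y-axis gives I_y = 11 444 217 mm⁴.

I_x ≈ 8.371 × 10⁷ mm⁴, I_y ≈ 1.144 × 10⁷ mm⁴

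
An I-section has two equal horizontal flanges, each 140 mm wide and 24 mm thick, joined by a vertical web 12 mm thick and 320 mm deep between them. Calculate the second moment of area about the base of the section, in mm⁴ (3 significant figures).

I_base ≈ 5.89 × 10⁸ mm⁴

Break the section into simple shapes (no overlaps), measuring from the bottom-left corner of the bounding box.
Bottom flange: 140 × 24, A = 3 360 mm², y = 12 mm, Ī = 161 280 mm⁴.
Web: 12 × 320, A = 3 840 mm², y = 184 mm, Ī = 32 768 000 mm⁴.
Top flange: 140 × 24, A = 3 360 mm², y = 356 mm, Ī = 161 280 mm⁴.
Transfer each piece to the bottom edge using Ī + A·d² with d = y − 0:
  bottom flange: d = 12 mm → contributes +645 120 mm⁴
  web: d = 184 mm → contributes +162 775 040 mm⁴
  top flange: d = 356 mm → contributes +425 994 240 mm⁴
Total I = 589 414 400 mm⁴.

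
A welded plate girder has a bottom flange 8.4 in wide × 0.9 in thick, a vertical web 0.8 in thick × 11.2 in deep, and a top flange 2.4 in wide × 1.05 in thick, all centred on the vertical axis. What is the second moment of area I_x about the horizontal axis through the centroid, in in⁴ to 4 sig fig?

Split into non-overlapping primitives; take the origin at the lower-left of the bounding box.
Bottom plate: 8.4 × 0.9, A = 7.56 in², y = 0.45 in, Ī = 0.5103 in⁴.
Web plate: 0.8 × 11.2, A = 8.96 in², y = 6.5 in, Ī = 93.6619 in⁴.
Top plate: 2.4 × 1.05, A = 2.52 in², y = 12.625 in, Ī = 0.231525 in⁴.
Centroid: ȳ = ΣA·y / ΣA = 4.90846 in.
Transfer each piece to the horizontal axis through the centroid using Ī + A·d² with d = y − 4.90846:
  bottom plate: d = -4.45846 in → contributes +150.787 in⁴
  web plate: d = 1.59154 in → contributes +116.358 in⁴
  top plate: d = 7.71654 in → contributes +150.285 in⁴
Total I = 417.429 in⁴.

I_x ≈ 417.4 in⁴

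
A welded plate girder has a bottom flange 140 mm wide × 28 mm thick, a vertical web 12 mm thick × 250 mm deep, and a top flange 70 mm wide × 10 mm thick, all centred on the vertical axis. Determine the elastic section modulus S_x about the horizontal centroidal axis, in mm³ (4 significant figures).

Treat the section as a set of non-overlapping primitives; coordinates are from the bounding-box lower-left.
Bottom plate: 140 × 28, A = 3 920 mm², y = 14 mm, Ī = 256 107 mm⁴.
Web plate: 12 × 250, A = 3 000 mm², y = 153 mm, Ī = 15 625 000 mm⁴.
Top plate: 70 × 10, A = 700 mm², y = 283 mm, Ī = 5833.33 mm⁴.
Centroid: ȳ = ΣA·y / ΣA = 93.4357 mm.
Transfer each piece to the horizontal centroidal axis using Ī + A·d² with d = y − 93.4357:
  bottom plate: d = -79.4357 mm → contributes +24 991 423 mm⁴
  web plate: d = 59.5643 mm → contributes +26 268 719 mm⁴
  top plate: d = 189.564 mm → contributes +25 160 071 mm⁴
Total I = 76 420 213 mm⁴.
Extreme fibre distance c = 194.564 mm; S = I/c = 392 776 mm³.

S_x ≈ 3.928 × 10⁵ mm³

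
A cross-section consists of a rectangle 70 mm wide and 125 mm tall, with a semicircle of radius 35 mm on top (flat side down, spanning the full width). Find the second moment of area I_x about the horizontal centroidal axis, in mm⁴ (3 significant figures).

Decompose the section into non-overlapping parts with the origin at the bottom-left of its bounding rectangle.
Rectangular body: 70 × 125, A = 8 750 mm², y = 62.5 mm, Ī = 11 393 229 mm⁴.
Semicircular cap: semicircle r = 35, A = 1924.2 mm², y = 139.85 mm, Ī = 164 704 mm⁴.
Centroid: ȳ = ΣA·y / ΣA = 76.445 mm.
Transfer each piece to the horizontal centroidal axis using Ī + A·d² with d = y − 76.445:
  rectangular body: d = -13.945 mm → contributes +13 094 674 mm⁴
  semicircular cap: d = 63.41 mm → contributes +7 901 659 mm⁴
Total I = 20 996 333 mm⁴.

I_x ≈ 2.10 × 10⁷ mm⁴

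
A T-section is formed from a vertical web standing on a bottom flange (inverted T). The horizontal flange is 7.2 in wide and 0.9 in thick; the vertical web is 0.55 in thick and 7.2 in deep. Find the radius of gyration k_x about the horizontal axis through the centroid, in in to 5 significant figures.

k_x ≈ 2.3542 in

Treat the section as a set of non-overlapping primitives; coordinates are from the bounding-box lower-left.
Flange: 7.2 × 0.9, A = 6.48 in², y = 0.45 in, Ī = 0.4374 in⁴.
Web: 0.55 × 7.2, A = 3.96 in², y = 4.5 in, Ī = 17.1072 in⁴.
Centroid: ȳ = ΣA·y / ΣA = 1.986207 in.
Transfer each piece to the horizontal axis through the centroid using Ī + A·d² with d = y − 1.986207:
  flange: d = -1.536207 in → contributes +15.72976 in⁴
  web: d = 2.513793 in → contributes +42.13106 in⁴
Total I = 57.86081 in⁴.
Radius of gyration: k = √(I/A) = √(57.86081 / 10.44) = 2.354193 in.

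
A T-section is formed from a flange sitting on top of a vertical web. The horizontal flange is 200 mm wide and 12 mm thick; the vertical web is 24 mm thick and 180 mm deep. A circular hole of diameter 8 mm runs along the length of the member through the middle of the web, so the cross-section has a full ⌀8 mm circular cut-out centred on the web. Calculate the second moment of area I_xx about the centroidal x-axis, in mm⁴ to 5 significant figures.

Decompose the section into non-overlapping parts with the origin at the bottom-left of its bounding rectangle.
Flange: 200 × 12, A = 2 400 mm², y = 186 mm, Ī = 28 800 mm⁴.
Web: 24 × 180, A = 4 320 mm², y = 90 mm, Ī = 11 664 000 mm⁴.
Hole (subtracted): ⌀8, A = 50.26548 mm², y = 90 mm, Ī = 201.0619 mm⁴.
Centroid: ȳ = ΣA·y / ΣA = 124.5441 mm.
Transfer each piece to the centroidal x-axis using Ī + A·d² with d = y − 124.5441:
  flange: d = 61.4559 mm → contributes +9 093 185 mm⁴
  web: d = -34.5441 mm → contributes +16 819 035 mm⁴
  hole: d = -34.5441 mm → contributes −60182.62 mm⁴
Total I = 25 852 037 mm⁴.

I_xx ≈ 2.5852 × 10⁷ mm⁴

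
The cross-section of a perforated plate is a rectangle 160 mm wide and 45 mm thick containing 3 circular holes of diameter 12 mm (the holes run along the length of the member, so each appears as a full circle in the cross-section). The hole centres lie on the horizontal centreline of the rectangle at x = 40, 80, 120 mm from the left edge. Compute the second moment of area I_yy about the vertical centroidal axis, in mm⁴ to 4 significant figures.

I_yy ≈ 1.500 × 10⁷ mm⁴

Decompose the section into non-overlapping parts with the origin at the bottom-left of its bounding rectangle.
Plate: 160 × 45, A = 7 200 mm², x = 80 mm, Ī = 15 360 000 mm⁴.
Hole 1 (subtracted): ⌀12, A = 113.097 mm², x = 40 mm, Ī = 1017.88 mm⁴.
Hole 2 (subtracted): ⌀12, A = 113.097 mm², x = 80 mm, Ī = 1017.88 mm⁴.
Hole 3 (subtracted): ⌀12, A = 113.097 mm², x = 120 mm, Ī = 1017.88 mm⁴.
By symmetry the centroid is at mid-width, x̄ = 80 mm.
Transfer each piece to the vertical centroidal axis using Ī + A·d² with d = x − 80:
  plate: d = 0 mm → contributes +15 360 000 mm⁴
  hole 1: d = -40 mm → contributes −181 974 mm⁴
  hole 2: d = 0 mm → contributes −1017.88 mm⁴
  hole 3: d = 40 mm → contributes −181 974 mm⁴
Total I = 14 995 035 mm⁴.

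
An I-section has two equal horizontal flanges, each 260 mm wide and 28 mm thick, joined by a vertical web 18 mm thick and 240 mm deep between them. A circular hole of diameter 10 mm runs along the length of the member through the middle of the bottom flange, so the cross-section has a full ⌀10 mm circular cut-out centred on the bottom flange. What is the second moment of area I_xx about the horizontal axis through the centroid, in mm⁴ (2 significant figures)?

I_xx ≈ 2.8 × 10⁸ mm⁴

Decompose the section into non-overlapping parts with the origin at the bottom-left of its bounding rectangle.
Bottom flange: 260 × 28, A = 7 280 mm², y = 14 mm, Ī = 475 627 mm⁴.
Web: 18 × 240, A = 4 320 mm², y = 148 mm, Ī = 20 736 000 mm⁴.
Top flange: 260 × 28, A = 7 280 mm², y = 282 mm, Ī = 475 627 mm⁴.
Hole (subtracted): ⌀10, A = 78.54 mm², y = 14 mm, Ī = 490.9 mm⁴.
Centroid: ȳ = ΣA·y / ΣA = 148.6 mm.
Transfer each piece to the horizontal axis through the centroid using Ī + A·d² with d = y − 148.6:
  bottom flange: d = -134.6 mm → contributes +132 289 705 mm⁴
  web: d = -0.5598 mm → contributes +20 737 354 mm⁴
  top flange: d = 133.4 mm → contributes +130 105 470 mm⁴
  hole: d = -134.6 mm → contributes −1 422 559 mm⁴
Total I = 281 709 970 mm⁴.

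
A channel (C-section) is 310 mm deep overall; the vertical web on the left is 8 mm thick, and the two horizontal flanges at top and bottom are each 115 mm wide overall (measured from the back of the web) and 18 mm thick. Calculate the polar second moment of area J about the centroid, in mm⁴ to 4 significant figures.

J ≈ 1.108 × 10⁸ mm⁴

Decompose the section into non-overlapping parts with the origin at the bottom-left of its bounding rectangle.
Web: 8 × 310, A = 2 480 mm², y = 155 mm, Ī = 19 860 667 mm⁴.
Top flange (beyond web): 107 × 18, A = 1 926 mm², y = 301 mm, Ī = 52 002 mm⁴.
Bottom flange (beyond web): 107 × 18, A = 1 926 mm², y = 9 mm, Ī = 52 002 mm⁴.
By symmetry the centroid is at mid-height, ȳ = 155 mm.
Transfer each piece to the centroidal x-axis using Ī + A·d² with d = y − 155:
  web: d = 0 mm → contributes +19 860 667 mm⁴
  top flange (beyond web): d = 146 mm → contributes +41 106 618 mm⁴
  bottom flange (beyond web): d = -146 mm → contributes +41 106 618 mm⁴
Total I = 102 073 903 mm⁴.
For the y-axis: x̄ = 38.9795 mm.
Repeating about the centroidal y-axis gives I_y = 8 676 428 mm⁴.
Polar second moment: J = I_x + I_y = 110 750 331 mm⁴.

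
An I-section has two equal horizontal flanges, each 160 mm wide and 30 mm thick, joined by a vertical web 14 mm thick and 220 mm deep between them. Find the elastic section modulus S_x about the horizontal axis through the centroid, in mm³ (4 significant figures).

Break the section into simple shapes (no overlaps), measuring from the bottom-left corner of the bounding box.
Bottom flange: 160 × 30, A = 4 800 mm², y = 15 mm, Ī = 360 000 mm⁴.
Web: 14 × 220, A = 3 080 mm², y = 140 mm, Ī = 12 422 667 mm⁴.
Top flange: 160 × 30, A = 4 800 mm², y = 265 mm, Ī = 360 000 mm⁴.
By symmetry the centroid is at mid-height, ȳ = 140 mm.
Transfer each piece to the horizontal axis through the centroid using Ī + A·d² with d = y − 140:
  bottom flange: d = -125 mm → contributes +75 360 000 mm⁴
  web: d = 0 mm → contributes +12 422 667 mm⁴
  top flange: d = 125 mm → contributes +75 360 000 mm⁴
Total I = 163 142 667 mm⁴.
Extreme fibre distance c = 140 mm; S = I/c = 1 165 305 mm³.

S_x ≈ 1.165 × 10⁶ mm³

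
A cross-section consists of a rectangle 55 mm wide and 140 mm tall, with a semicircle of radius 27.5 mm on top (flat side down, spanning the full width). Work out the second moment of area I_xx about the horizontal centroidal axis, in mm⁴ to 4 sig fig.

Split into non-overlapping primitives; take the origin at the lower-left of the bounding box.
Rectangular body: 55 × 140, A = 7 700 mm², y = 70 mm, Ī = 12 576 667 mm⁴.
Semicircular cap: semicircle r = 27.5, A = 1187.91 mm², y = 151.671 mm, Ī = 62771.5 mm⁴.
Centroid: ȳ = ΣA·y / ΣA = 80.9158 mm.
Transfer each piece to the horizontal centroidal axis using Ī + A·d² with d = y − 80.9158:
  rectangular body: d = -10.9158 mm → contributes +13 494 156 mm⁴
  semicircular cap: d = 70.7556 mm → contributes +6 009 890 mm⁴
Total I = 19 504 046 mm⁴.

I_xx ≈ 1.950 × 10⁷ mm⁴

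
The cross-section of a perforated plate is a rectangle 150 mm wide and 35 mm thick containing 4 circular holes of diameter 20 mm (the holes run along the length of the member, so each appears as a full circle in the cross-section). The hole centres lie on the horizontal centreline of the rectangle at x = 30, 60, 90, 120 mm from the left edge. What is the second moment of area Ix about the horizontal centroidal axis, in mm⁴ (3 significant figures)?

Ix ≈ 5.05 × 10⁵ mm⁴

Split into non-overlapping primitives; take the origin at the lower-left of the bounding box.
Plate: 150 × 35, A = 5 250 mm², y = 17.5 mm, Ī = 535 938 mm⁴.
Hole 1 (subtracted): ⌀20, A = 314.16 mm², y = 17.5 mm, Ī = 7 854 mm⁴.
Hole 2 (subtracted): ⌀20, A = 314.16 mm², y = 17.5 mm, Ī = 7 854 mm⁴.
Hole 3 (subtracted): ⌀20, A = 314.16 mm², y = 17.5 mm, Ī = 7 854 mm⁴.
Hole 4 (subtracted): ⌀20, A = 314.16 mm², y = 17.5 mm, Ī = 7 854 mm⁴.
By symmetry the centroid is at mid-height, ȳ = 17.5 mm.
All pieces are centred on the horizontal centroidal axis, so I = ΣĪ (holes subtracted) = 504 522 mm⁴.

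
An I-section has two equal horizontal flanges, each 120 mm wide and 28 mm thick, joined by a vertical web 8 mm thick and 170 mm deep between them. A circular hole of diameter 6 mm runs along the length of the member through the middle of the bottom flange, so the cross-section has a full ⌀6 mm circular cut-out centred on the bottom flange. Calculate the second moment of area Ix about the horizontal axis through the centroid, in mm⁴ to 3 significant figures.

Ix ≈ 6.93 × 10⁷ mm⁴

Decompose the section into non-overlapping parts with the origin at the bottom-left of its bounding rectangle.
Bottom flange: 120 × 28, A = 3 360 mm², y = 14 mm, Ī = 219 520 mm⁴.
Web: 8 × 170, A = 1 360 mm², y = 113 mm, Ī = 3 275 333 mm⁴.
Top flange: 120 × 28, A = 3 360 mm², y = 212 mm, Ī = 219 520 mm⁴.
Hole (subtracted): ⌀6, A = 28.274 mm², y = 14 mm, Ī = 63.617 mm⁴.
Centroid: ȳ = ΣA·y / ΣA = 113.35 mm.
Transfer each piece to the horizontal axis through the centroid using Ī + A·d² with d = y − 113.35:
  bottom flange: d = -99.348 mm → contributes +33 382 569 mm⁴
  web: d = -0.34765 mm → contributes +3 275 498 mm⁴
  top flange: d = 98.652 mm → contributes +32 920 003 mm⁴
  hole: d = -99.348 mm → contributes −279 130 mm⁴
Total I = 69 298 940 mm⁴.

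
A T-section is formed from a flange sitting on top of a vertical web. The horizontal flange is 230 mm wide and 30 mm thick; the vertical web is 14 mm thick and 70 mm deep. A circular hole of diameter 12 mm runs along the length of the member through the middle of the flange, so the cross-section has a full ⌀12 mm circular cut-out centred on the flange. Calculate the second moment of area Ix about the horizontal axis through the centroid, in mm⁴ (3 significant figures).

Ix ≈ 3.06 × 10⁶ mm⁴

Treat the section as a set of non-overlapping primitives; coordinates are from the bounding-box lower-left.
Flange: 230 × 30, A = 6 900 mm², y = 85 mm, Ī = 517 500 mm⁴.
Web: 14 × 70, A = 980 mm², y = 35 mm, Ī = 400 167 mm⁴.
Hole (subtracted): ⌀12, A = 113.1 mm², y = 85 mm, Ī = 1017.9 mm⁴.
Centroid: ȳ = ΣA·y / ΣA = 78.691 mm.
Transfer each piece to the horizontal axis through the centroid using Ī + A·d² with d = y − 78.691:
  flange: d = 6.3088 mm → contributes +792 128 mm⁴
  web: d = -43.691 mm → contributes +2 270 907 mm⁴
  hole: d = 6.3088 mm → contributes −5519.3 mm⁴
Total I = 3 057 517 mm⁴.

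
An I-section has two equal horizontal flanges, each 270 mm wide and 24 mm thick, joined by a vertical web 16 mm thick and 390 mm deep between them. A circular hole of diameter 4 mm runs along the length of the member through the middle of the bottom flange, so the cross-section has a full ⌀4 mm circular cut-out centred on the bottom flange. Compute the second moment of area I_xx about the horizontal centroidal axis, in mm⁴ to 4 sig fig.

Decompose the section into non-overlapping parts with the origin at the bottom-left of its bounding rectangle.
Bottom flange: 270 × 24, A = 6 480 mm², y = 12 mm, Ī = 311 040 mm⁴.
Web: 16 × 390, A = 6 240 mm², y = 219 mm, Ī = 79 092 000 mm⁴.
Top flange: 270 × 24, A = 6 480 mm², y = 426 mm, Ī = 311 040 mm⁴.
Hole (subtracted): ⌀4, A = 12.5664 mm², y = 12 mm, Ī = 12.5664 mm⁴.
Centroid: ȳ = ΣA·y / ΣA = 219.136 mm.
Transfer each piece to the horizontal centroidal axis using Ī + A·d² with d = y − 219.136:
  bottom flange: d = -207.136 mm → contributes +278 336 375 mm⁴
  web: d = -0.13557 mm → contributes +79 092 115 mm⁴
  top flange: d = 206.864 mm → contributes +277 608 983 mm⁴
  hole: d = -207.136 mm → contributes −539 175 mm⁴
Total I = 634 498 298 mm⁴.

I_xx ≈ 6.345 × 10⁸ mm⁴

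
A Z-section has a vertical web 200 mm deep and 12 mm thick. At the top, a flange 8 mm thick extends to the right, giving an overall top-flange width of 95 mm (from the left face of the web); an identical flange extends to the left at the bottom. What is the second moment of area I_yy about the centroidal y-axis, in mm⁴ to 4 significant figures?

I_yy ≈ 3.787 × 10⁶ mm⁴

Split into non-overlapping primitives; take the origin at the lower-left of the bounding box.
Web: 12 × 200, A = 2 400 mm², x = 89 mm, Ī = 28 800 mm⁴.
Top flange (beyond web): 83 × 8, A = 664 mm², x = 136.5 mm, Ī = 381 191 mm⁴.
Bottom flange (beyond web): 83 × 8, A = 664 mm², x = 41.5 mm, Ī = 381 191 mm⁴.
Centroid: x̄ = ΣA·x / ΣA = 89 mm.
Transfer each piece to the centroidal y-axis using Ī + A·d² with d = x − 89:
  web: d = 0 mm → contributes +28 800 mm⁴
  top flange (beyond web): d = 47.5 mm → contributes +1 879 341 mm⁴
  bottom flange (beyond web): d = -47.5 mm → contributes +1 879 341 mm⁴
Total I = 3 787 483 mm⁴.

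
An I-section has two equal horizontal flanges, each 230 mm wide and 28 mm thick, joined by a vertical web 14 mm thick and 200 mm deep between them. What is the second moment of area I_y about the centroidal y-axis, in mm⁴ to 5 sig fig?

Treat the section as a set of non-overlapping primitives; coordinates are from the bounding-box lower-left.
Bottom flange: 230 × 28, A = 6 440 mm², x = 115 mm, Ī = 28 389 667 mm⁴.
Web: 14 × 200, A = 2 800 mm², x = 115 mm, Ī = 45733.33 mm⁴.
Top flange: 230 × 28, A = 6 440 mm², x = 115 mm, Ī = 28 389 667 mm⁴.
By symmetry the centroid is at mid-width, x̄ = 115 mm.
All pieces are centred on the centroidal y-axis, so I = ΣĪ = 56 825 067 mm⁴.

I_y ≈ 5.6825 × 10⁷ mm⁴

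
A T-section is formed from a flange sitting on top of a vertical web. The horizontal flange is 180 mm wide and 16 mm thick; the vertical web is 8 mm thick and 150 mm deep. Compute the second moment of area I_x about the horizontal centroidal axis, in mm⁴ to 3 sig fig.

Decompose the section into non-overlapping parts with the origin at the bottom-left of its bounding rectangle.
Flange: 180 × 16, A = 2 880 mm², y = 158 mm, Ī = 61 440 mm⁴.
Web: 8 × 150, A = 1 200 mm², y = 75 mm, Ī = 2 250 000 mm⁴.
Centroid: ȳ = ΣA·y / ΣA = 133.59 mm.
Transfer each piece to the horizontal centroidal axis using Ī + A·d² with d = y − 133.59:
  flange: d = 24.412 mm → contributes +1 777 731 mm⁴
  web: d = -58.588 mm → contributes +6 369 098 mm⁴
Total I = 8 146 828 mm⁴.

I_x ≈ 8.15 × 10⁶ mm⁴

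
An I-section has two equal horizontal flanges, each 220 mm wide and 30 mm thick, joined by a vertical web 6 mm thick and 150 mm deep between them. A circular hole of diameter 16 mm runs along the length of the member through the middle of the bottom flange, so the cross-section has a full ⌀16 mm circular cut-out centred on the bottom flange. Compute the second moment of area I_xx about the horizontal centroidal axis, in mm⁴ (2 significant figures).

I_xx ≈ 1.1 × 10⁸ mm⁴

Treat the section as a set of non-overlapping primitives; coordinates are from the bounding-box lower-left.
Bottom flange: 220 × 30, A = 6 600 mm², y = 15 mm, Ī = 495 000 mm⁴.
Web: 6 × 150, A = 900 mm², y = 105 mm, Ī = 1 687 500 mm⁴.
Top flange: 220 × 30, A = 6 600 mm², y = 195 mm, Ī = 495 000 mm⁴.
Hole (subtracted): ⌀16, A = 201.1 mm², y = 15 mm, Ī = 3 217 mm⁴.
Centroid: ȳ = ΣA·y / ΣA = 106.3 mm.
Transfer each piece to the horizontal centroidal axis using Ī + A·d² with d = y − 106.3:
  bottom flange: d = -91.3 mm → contributes +55 512 891 mm⁴
  web: d = -1.302 mm → contributes +1 689 026 mm⁴
  top flange: d = 88.7 mm → contributes +52 419 483 mm⁴
  hole: d = -91.3 mm → contributes −1 679 278 mm⁴
Total I = 107 942 122 mm⁴.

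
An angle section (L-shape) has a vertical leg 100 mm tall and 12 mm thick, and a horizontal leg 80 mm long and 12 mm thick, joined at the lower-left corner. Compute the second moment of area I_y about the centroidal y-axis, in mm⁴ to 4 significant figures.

I_y ≈ 1.106 × 10⁶ mm⁴

Decompose the section into non-overlapping parts with the origin at the bottom-left of its bounding rectangle.
Vertical leg: 12 × 100, A = 1 200 mm², x = 6 mm, Ī = 14 400 mm⁴.
Horizontal leg (remainder): 68 × 12, A = 816 mm², x = 46 mm, Ī = 314 432 mm⁴.
Centroid: x̄ = ΣA·x / ΣA = 22.1905 mm.
Transfer each piece to the centroidal y-axis using Ī + A·d² with d = x − 22.1905:
  vertical leg: d = -16.1905 mm → contributes +328 958 mm⁴
  horizontal leg (remainder): d = 23.8095 mm → contributes +777 017 mm⁴
Total I = 1 105 975 mm⁴.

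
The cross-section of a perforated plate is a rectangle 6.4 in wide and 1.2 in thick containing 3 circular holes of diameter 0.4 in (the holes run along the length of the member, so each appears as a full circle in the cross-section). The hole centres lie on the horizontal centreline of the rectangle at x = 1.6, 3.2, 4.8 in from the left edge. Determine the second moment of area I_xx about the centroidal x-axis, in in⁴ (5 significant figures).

Break the section into simple shapes (no overlaps), measuring from the bottom-left corner of the bounding box.
Plate: 6.4 × 1.2, A = 7.68 in², y = 0.6 in, Ī = 0.9216 in⁴.
Hole 1 (subtracted): ⌀0.4, A = 0.1256637 in², y = 0.6 in, Ī = 0.001256637 in⁴.
Hole 2 (subtracted): ⌀0.4, A = 0.1256637 in², y = 0.6 in, Ī = 0.001256637 in⁴.
Hole 3 (subtracted): ⌀0.4, A = 0.1256637 in², y = 0.6 in, Ī = 0.001256637 in⁴.
By symmetry the centroid is at mid-height, ȳ = 0.6 in.
All pieces are centred on the centroidal x-axis, so I = ΣĪ (holes subtracted) = 0.9178301 in⁴.

I_xx ≈ 0.91783 in⁴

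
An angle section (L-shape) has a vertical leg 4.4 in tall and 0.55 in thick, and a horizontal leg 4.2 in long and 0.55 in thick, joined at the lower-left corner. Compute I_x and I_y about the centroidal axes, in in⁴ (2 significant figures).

Decompose the section into non-overlapping parts with the origin at the bottom-left of its bounding rectangle.
Vertical leg: 0.55 × 4.4, A = 2.42 in², y = 2.2 in, Ī = 3.904 in⁴.
Horizontal leg (remainder): 3.65 × 0.55, A = 2.008 in², y = 0.275 in, Ī = 0.05061 in⁴.
Centroid: ȳ = ΣA·y / ΣA = 1.327 in.
Transfer each piece to the centroidal x-axis using Ī + A·d² with d = y − 1.327:
  vertical leg: d = 0.8728 in → contributes +5.748 in⁴
  horizontal leg (remainder): d = -1.052 in → contributes +2.273 in⁴
Total I = 8.021 in⁴.
For the y-axis: x̄ = 1.227 in.
Repeating about the centroidal y-axis gives I_y = 7.129 in⁴.

I_x ≈ 8.0 in⁴, I_y ≈ 7.1 in⁴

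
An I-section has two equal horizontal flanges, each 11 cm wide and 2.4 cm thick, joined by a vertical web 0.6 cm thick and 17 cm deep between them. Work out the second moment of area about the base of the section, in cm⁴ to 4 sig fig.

I_base ≈ 1.272 × 10⁴ cm⁴

Treat the section as a set of non-overlapping primitives; coordinates are from the bounding-box lower-left.
Bottom flange: 11 × 2.4, A = 26.4 cm², y = 1.2 cm, Ī = 12.672 cm⁴.
Web: 0.6 × 17, A = 10.2 cm², y = 10.9 cm, Ī = 245.65 cm⁴.
Top flange: 11 × 2.4, A = 26.4 cm², y = 20.6 cm, Ī = 12.672 cm⁴.
Transfer each piece to a horizontal axis along the bottom face using Ī + A·d² with d = y − 0:
  bottom flange: d = 1.2 cm → contributes +50.688 cm⁴
  web: d = 10.9 cm → contributes +1457.51 cm⁴
  top flange: d = 20.6 cm → contributes +11215.8 cm⁴
Total I = 12 724 cm⁴.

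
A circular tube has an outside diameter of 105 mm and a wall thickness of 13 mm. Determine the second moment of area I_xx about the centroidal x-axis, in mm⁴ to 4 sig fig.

Split into non-overlapping primitives; take the origin at the lower-left of the bounding box.
Outer circle: ⌀105, A = 8659.01 mm², y = 52.5 mm, Ī = 5 966 602 mm⁴.
Bore (subtracted): ⌀79, A = 4901.67 mm², y = 52.5 mm, Ī = 1 911 958 mm⁴.
By symmetry the centroid is at mid-height, ȳ = 52.5 mm.
All pieces are centred on the centroidal x-axis, so I = ΣĪ (holes subtracted) = 4 054 645 mm⁴.

I_xx ≈ 4.055 × 10⁶ mm⁴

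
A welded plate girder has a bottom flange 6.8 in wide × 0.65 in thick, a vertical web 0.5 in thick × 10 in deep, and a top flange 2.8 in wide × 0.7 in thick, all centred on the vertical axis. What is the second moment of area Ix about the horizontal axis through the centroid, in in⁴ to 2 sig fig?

Treat the section as a set of non-overlapping primitives; coordinates are from the bounding-box lower-left.
Bottom plate: 6.8 × 0.65, A = 4.42 in², y = 0.325 in, Ī = 0.1556 in⁴.
Web plate: 0.5 × 10, A = 5 in², y = 5.65 in, Ī = 41.67 in⁴.
Top plate: 2.8 × 0.7, A = 1.96 in², y = 11 in, Ī = 0.08003 in⁴.
Centroid: ȳ = ΣA·y / ΣA = 4.503 in.
Transfer each piece to the horizontal axis through the centroid using Ī + A·d² with d = y − 4.503:
  bottom plate: d = -4.178 in → contributes +77.32 in⁴
  web plate: d = 1.147 in → contributes +48.24 in⁴
  top plate: d = 6.497 in → contributes +82.81 in⁴
Total I = 208.4 in⁴.

Ix ≈ 210 in⁴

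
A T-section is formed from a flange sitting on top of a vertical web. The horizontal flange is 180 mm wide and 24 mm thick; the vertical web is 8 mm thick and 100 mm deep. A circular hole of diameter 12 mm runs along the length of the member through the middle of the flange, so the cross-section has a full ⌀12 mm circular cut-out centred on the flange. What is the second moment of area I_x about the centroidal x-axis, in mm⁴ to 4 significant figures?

I_x ≈ 3.457 × 10⁶ mm⁴

Split into non-overlapping primitives; take the origin at the lower-left of the bounding box.
Flange: 180 × 24, A = 4 320 mm², y = 112 mm, Ī = 207 360 mm⁴.
Web: 8 × 100, A = 800 mm², y = 50 mm, Ī = 666 667 mm⁴.
Hole (subtracted): ⌀12, A = 113.097 mm², y = 112 mm, Ī = 1017.88 mm⁴.
Centroid: ȳ = ΣA·y / ΣA = 102.094 mm.
Transfer each piece to the centroidal x-axis using Ī + A·d² with d = y − 102.094:
  flange: d = 9.90632 mm → contributes +631 304 mm⁴
  web: d = -52.0937 mm → contributes +2 837 668 mm⁴
  hole: d = 9.90632 mm → contributes −12116.7 mm⁴
Total I = 3 456 855 mm⁴.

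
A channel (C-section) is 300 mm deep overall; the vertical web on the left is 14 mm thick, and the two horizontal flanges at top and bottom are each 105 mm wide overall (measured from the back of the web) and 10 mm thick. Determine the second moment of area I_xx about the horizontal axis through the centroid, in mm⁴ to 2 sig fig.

Split into non-overlapping primitives; take the origin at the lower-left of the bounding box.
Web: 14 × 300, A = 4 200 mm², y = 150 mm, Ī = 31 500 000 mm⁴.
Top flange (beyond web): 91 × 10, A = 910 mm², y = 295 mm, Ī = 7 583 mm⁴.
Bottom flange (beyond web): 91 × 10, A = 910 mm², y = 5 mm, Ī = 7 583 mm⁴.
By symmetry the centroid is at mid-height, ȳ = 150 mm.
Transfer each piece to the horizontal axis through the centroid using Ī + A·d² with d = y − 150:
  web: d = 0 mm → contributes +31 500 000 mm⁴
  top flange (beyond web): d = 145 mm → contributes +19 140 333 mm⁴
  bottom flange (beyond web): d = -145 mm → contributes +19 140 333 mm⁴
Total I = 69 780 667 mm⁴.

I_xx ≈ 7.0 × 10⁷ mm⁴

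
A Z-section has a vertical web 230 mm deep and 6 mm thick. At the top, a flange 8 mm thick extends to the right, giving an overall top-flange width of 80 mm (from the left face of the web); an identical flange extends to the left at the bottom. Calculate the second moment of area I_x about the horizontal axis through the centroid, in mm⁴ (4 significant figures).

I_x ≈ 2.068 × 10⁷ mm⁴

Split into non-overlapping primitives; take the origin at the lower-left of the bounding box.
Web: 6 × 230, A = 1 380 mm², y = 115 mm, Ī = 6 083 500 mm⁴.
Top flange (beyond web): 74 × 8, A = 592 mm², y = 226 mm, Ī = 3157.33 mm⁴.
Bottom flange (beyond web): 74 × 8, A = 592 mm², y = 4 mm, Ī = 3157.33 mm⁴.
Centroid: ȳ = ΣA·y / ΣA = 115 mm.
Transfer each piece to the horizontal axis through the centroid using Ī + A·d² with d = y − 115:
  web: d = 0 mm → contributes +6 083 500 mm⁴
  top flange (beyond web): d = 111 mm → contributes +7 297 189 mm⁴
  bottom flange (beyond web): d = -111 mm → contributes +7 297 189 mm⁴
Total I = 20 677 879 mm⁴.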